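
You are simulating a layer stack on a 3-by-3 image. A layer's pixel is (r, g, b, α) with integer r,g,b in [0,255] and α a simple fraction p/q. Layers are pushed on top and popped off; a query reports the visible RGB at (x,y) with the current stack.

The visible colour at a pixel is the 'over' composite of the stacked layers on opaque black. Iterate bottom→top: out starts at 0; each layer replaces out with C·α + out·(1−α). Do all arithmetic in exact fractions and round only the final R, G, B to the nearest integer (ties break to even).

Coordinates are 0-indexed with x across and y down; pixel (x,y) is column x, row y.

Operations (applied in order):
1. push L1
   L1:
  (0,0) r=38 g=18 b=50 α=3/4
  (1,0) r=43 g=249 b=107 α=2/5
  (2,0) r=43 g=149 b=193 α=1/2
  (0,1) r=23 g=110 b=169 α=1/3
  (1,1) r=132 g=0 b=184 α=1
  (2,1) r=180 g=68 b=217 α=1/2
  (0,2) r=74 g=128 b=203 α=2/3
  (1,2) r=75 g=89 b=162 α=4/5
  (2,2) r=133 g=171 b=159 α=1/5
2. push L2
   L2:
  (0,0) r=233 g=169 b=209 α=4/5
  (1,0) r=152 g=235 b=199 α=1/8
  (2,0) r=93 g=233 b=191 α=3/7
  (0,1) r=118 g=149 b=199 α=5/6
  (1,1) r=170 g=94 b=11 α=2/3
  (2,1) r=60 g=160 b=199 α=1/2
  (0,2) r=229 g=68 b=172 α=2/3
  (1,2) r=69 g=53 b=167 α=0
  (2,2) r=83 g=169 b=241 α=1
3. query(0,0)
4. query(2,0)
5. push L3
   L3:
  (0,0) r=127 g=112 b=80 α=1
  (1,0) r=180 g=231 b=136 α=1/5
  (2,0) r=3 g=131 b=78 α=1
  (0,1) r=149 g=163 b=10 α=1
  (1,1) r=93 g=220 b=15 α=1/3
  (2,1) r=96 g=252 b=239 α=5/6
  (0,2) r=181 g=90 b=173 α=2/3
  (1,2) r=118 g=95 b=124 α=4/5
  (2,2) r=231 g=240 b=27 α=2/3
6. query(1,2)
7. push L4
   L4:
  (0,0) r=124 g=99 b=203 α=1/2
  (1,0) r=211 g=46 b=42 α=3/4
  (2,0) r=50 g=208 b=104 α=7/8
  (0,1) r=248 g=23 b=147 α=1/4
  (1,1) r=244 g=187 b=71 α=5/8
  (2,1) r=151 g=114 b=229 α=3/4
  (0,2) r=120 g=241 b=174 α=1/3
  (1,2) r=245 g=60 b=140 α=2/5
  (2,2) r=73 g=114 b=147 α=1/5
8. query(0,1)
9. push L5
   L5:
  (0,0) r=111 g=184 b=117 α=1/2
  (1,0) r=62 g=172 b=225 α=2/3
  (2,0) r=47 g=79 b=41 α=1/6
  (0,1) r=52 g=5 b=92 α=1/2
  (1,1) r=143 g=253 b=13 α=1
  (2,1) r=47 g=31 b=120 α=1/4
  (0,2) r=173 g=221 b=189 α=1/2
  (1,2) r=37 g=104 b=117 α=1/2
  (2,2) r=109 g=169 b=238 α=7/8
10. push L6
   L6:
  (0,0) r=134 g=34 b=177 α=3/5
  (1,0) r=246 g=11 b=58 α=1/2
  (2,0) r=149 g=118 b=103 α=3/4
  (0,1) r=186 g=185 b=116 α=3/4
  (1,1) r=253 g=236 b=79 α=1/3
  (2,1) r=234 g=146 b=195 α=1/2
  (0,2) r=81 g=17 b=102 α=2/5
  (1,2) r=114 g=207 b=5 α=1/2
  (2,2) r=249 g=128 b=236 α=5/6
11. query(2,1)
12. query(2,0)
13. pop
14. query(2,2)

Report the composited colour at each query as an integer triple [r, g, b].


query (0,0) [L1,L2] — begin 0,0,0
+L1 (α=3/4) → [57/2, 27/2, 75/2]
+L2 (α=4/5) → [1921/10, 1379/10, 1747/10]
→ [192, 138, 175]

at x=2,y=0 over L1,L2:
+L1 (α=1/2) → [43/2, 149/2, 193/2]
+L2 (α=3/7) → [365/7, 997/7, 137]
= [52, 142, 137]

(1,2) stack=L1,L2,L3; from [0,0,0]:
L1 α=4/5: [60, 356/5, 648/5]
L2 α=0: [60, 356/5, 648/5]
L3 α=4/5: [532/5, 2256/25, 3128/25]
rounded: [106, 90, 125]

(0,1) stack=L1,L2,L3,L4; from [0,0,0]:
+L1 (α=1/3) → [23/3, 110/3, 169/3]
+L2 (α=5/6) → [1793/18, 2345/18, 1577/9]
+L3 (α=1) → [149, 163, 10]
+L4 (α=1/4) → [695/4, 128, 177/4]
rounded: [174, 128, 44]

at x=2,y=1 over L1,L2,L3,L4,L5,L6:
L1 α=1/2: [90, 34, 217/2]
L2 α=1/2: [75, 97, 615/4]
L3 α=5/6: [185/2, 1357/6, 5395/24]
L4 α=3/4: [1091/8, 3409/24, 21883/96]
L5 α=1/4: [3649/32, 3657/32, 25723/128]
L6 α=1/2: [11137/64, 8329/64, 50683/256]
→ [174, 130, 198]

query (2,0) [L1,L2,L3,L4,L5,L6] — begin 0,0,0
after L1 α=1/2: [43/2, 149/2, 193/2]
after L2 α=3/7: [365/7, 997/7, 137]
after L3 α=1: [3, 131, 78]
after L4 α=7/8: [353/8, 1587/8, 403/4]
after L5 α=1/6: [2141/48, 8567/48, 2179/24]
after L6 α=3/4: [23597/192, 25559/192, 9595/96]
rounded: [123, 133, 100]

query (2,2) [L1,L2,L3,L4,L5] — begin 0,0,0
L1 α=1/5: [133/5, 171/5, 159/5]
L2 α=1: [83, 169, 241]
L3 α=2/3: [545/3, 649/3, 295/3]
L4 α=1/5: [2399/15, 2938/15, 1621/15]
L5 α=7/8: [3461/30, 20683/120, 26611/120]
→ [115, 172, 222]


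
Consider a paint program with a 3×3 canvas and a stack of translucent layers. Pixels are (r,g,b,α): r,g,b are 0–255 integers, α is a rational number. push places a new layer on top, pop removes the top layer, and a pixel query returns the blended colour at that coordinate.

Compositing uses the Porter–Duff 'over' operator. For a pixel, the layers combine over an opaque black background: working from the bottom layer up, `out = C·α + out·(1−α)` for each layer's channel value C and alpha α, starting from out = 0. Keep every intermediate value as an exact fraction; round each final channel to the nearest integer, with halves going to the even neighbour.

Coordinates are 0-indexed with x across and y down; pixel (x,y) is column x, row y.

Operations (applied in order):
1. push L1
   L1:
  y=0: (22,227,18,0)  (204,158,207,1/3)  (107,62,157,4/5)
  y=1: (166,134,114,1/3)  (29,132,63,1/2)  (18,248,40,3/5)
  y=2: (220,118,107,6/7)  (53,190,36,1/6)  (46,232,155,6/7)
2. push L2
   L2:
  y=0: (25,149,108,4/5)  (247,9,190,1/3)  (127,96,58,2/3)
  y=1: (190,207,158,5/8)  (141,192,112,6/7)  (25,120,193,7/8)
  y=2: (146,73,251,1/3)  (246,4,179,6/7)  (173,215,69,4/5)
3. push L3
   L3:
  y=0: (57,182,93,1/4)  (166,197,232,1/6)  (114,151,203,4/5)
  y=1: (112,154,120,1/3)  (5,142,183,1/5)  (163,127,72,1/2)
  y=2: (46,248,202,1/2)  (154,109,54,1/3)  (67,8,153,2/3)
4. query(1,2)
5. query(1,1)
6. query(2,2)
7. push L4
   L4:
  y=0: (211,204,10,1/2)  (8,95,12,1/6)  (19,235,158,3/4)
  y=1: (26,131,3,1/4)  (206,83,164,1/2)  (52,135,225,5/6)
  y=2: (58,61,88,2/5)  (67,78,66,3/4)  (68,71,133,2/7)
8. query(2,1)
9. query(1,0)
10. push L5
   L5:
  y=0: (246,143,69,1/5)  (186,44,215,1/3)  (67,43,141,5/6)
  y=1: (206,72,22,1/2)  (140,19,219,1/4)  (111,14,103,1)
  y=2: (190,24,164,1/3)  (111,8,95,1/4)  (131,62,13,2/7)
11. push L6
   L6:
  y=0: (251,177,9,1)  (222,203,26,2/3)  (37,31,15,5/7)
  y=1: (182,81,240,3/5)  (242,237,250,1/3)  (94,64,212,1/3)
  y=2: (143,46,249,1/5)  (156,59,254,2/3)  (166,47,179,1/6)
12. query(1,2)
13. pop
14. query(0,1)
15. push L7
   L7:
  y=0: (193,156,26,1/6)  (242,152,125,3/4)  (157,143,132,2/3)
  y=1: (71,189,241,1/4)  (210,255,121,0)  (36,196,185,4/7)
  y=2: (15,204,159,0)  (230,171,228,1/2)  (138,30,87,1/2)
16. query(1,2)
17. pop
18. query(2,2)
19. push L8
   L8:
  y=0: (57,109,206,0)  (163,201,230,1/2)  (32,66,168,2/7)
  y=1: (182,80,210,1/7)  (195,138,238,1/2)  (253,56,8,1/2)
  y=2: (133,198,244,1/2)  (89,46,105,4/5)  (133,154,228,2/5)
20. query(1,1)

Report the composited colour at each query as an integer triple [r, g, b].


query (1,2) [L1,L2,L3] — begin 0,0,0
+L1 (α=1/6) → [53/6, 95/3, 6]
+L2 (α=6/7) → [8909/42, 167/21, 1080/7]
+L3 (α=1/3) → [12143/63, 2623/63, 846/7]
= [193, 42, 121]

(1,1) stack=L1,L2,L3; from [0,0,0]:
after L1 α=1/2: [29/2, 66, 63/2]
after L2 α=6/7: [1721/14, 174, 201/2]
after L3 α=1/5: [3477/35, 838/5, 117]
→ [99, 168, 117]

at x=2,y=2 over L1,L2,L3:
+L1 (α=6/7) → [276/7, 1392/7, 930/7]
+L2 (α=4/5) → [1024/7, 7412/35, 2862/35]
+L3 (α=2/3) → [654/7, 7972/105, 4524/35]
rounded: [93, 76, 129]

query (2,1) [L1,L2,L3,L4] — begin 0,0,0
+L1 (α=3/5) → [54/5, 744/5, 24]
+L2 (α=7/8) → [929/40, 618/5, 1375/8]
+L3 (α=1/2) → [7449/80, 1253/10, 1951/16]
+L4 (α=5/6) → [28249/480, 8003/60, 19951/96]
= [59, 133, 208]

query (1,0) [L1,L2,L3,L4] — begin 0,0,0
after L1 α=1/3: [68, 158/3, 69]
after L2 α=1/3: [383/3, 343/9, 328/3]
after L3 α=1/6: [2413/18, 1744/27, 1168/9]
after L4 α=1/6: [12209/108, 11285/162, 2974/27]
= [113, 70, 110]

at x=1,y=2 over L1,L2,L3,L4,L5,L6:
after L1 α=1/6: [53/6, 95/3, 6]
after L2 α=6/7: [8909/42, 167/21, 1080/7]
after L3 α=1/3: [12143/63, 2623/63, 846/7]
after L4 α=3/4: [12403/126, 17365/252, 558/7]
after L5 α=1/4: [17065/168, 18037/336, 2339/28]
after L6 α=2/3: [69481/504, 57685/1008, 5521/28]
= [138, 57, 197]

(0,1) stack=L1,L2,L3,L4,L5; from [0,0,0]:
L1 α=1/3: [166/3, 134/3, 38]
L2 α=5/8: [279/2, 1169/8, 113]
L3 α=1/3: [391/3, 595/4, 346/3]
L4 α=1/4: [417/4, 2309/16, 349/4]
L5 α=1/2: [1241/8, 3461/32, 437/8]
→ [155, 108, 55]

at x=1,y=2 over L1,L2,L3,L4,L5,L7:
after L1 α=1/6: [53/6, 95/3, 6]
after L2 α=6/7: [8909/42, 167/21, 1080/7]
after L3 α=1/3: [12143/63, 2623/63, 846/7]
after L4 α=3/4: [12403/126, 17365/252, 558/7]
after L5 α=1/4: [17065/168, 18037/336, 2339/28]
after L7 α=1/2: [55705/336, 75493/672, 8723/56]
→ [166, 112, 156]

(2,2) stack=L1,L2,L3,L4,L5; from [0,0,0]:
after L1 α=6/7: [276/7, 1392/7, 930/7]
after L2 α=4/5: [1024/7, 7412/35, 2862/35]
after L3 α=2/3: [654/7, 7972/105, 4524/35]
after L4 α=2/7: [4222/49, 10954/147, 6386/49]
after L5 α=2/7: [33948/343, 72998/1029, 33204/343]
→ [99, 71, 97]

(1,1) stack=L1,L2,L3,L4,L5,L8; from [0,0,0]:
L1 α=1/2: [29/2, 66, 63/2]
L2 α=6/7: [1721/14, 174, 201/2]
L3 α=1/5: [3477/35, 838/5, 117]
L4 α=1/2: [10687/70, 1253/10, 281/2]
L5 α=1/4: [41861/280, 3949/40, 1281/8]
L8 α=1/2: [96461/560, 9469/80, 3185/16]
= [172, 118, 199]


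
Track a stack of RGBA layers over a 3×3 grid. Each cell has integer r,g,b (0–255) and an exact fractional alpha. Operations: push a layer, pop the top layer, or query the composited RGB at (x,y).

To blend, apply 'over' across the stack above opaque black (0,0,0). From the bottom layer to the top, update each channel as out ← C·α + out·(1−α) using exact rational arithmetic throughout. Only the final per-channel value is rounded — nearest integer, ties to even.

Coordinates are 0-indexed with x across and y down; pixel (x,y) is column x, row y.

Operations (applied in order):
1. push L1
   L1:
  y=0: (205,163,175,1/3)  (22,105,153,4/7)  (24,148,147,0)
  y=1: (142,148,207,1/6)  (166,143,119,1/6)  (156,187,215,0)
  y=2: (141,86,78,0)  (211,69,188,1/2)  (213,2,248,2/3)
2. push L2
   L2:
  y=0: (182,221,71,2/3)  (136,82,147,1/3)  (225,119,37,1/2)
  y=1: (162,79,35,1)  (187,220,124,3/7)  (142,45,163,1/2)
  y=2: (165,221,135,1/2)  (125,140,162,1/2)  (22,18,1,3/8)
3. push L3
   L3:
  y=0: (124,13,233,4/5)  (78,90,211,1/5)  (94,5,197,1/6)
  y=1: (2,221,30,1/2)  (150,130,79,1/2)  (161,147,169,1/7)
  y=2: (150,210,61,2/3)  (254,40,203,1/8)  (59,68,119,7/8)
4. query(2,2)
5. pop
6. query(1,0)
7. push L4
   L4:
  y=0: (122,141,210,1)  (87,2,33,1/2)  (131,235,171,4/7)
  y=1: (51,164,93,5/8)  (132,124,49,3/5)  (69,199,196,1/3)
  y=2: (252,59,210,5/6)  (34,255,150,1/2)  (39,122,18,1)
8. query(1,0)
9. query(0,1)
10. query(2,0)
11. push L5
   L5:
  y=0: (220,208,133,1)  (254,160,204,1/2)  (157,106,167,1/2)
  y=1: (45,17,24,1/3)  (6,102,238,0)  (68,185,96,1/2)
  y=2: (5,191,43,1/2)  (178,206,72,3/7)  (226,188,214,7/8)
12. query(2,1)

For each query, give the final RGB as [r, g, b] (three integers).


query (2,2) [L1,L2,L3] — begin 0,0,0
+L1 (α=2/3) → [142, 4/3, 496/3]
+L2 (α=3/8) → [97, 91/12, 2489/24]
+L3 (α=7/8) → [255/4, 5803/96, 22481/192]
→ [64, 60, 117]

at x=1,y=0 over L1,L2:
after L1 α=4/7: [88/7, 60, 612/7]
after L2 α=1/3: [376/7, 202/3, 751/7]
rounded: [54, 67, 107]

query (1,0) [L1,L2,L4] — begin 0,0,0
L1 α=4/7: [88/7, 60, 612/7]
L2 α=1/3: [376/7, 202/3, 751/7]
L4 α=1/2: [985/14, 104/3, 491/7]
→ [70, 35, 70]

(0,1) stack=L1,L2,L4; from [0,0,0]:
after L1 α=1/6: [71/3, 74/3, 69/2]
after L2 α=1: [162, 79, 35]
after L4 α=5/8: [741/8, 1057/8, 285/4]
→ [93, 132, 71]

at x=2,y=0 over L1,L2,L4:
L1 α=0: [0, 0, 0]
L2 α=1/2: [225/2, 119/2, 37/2]
L4 α=4/7: [1723/14, 2237/14, 1479/14]
rounded: [123, 160, 106]

query (2,1) [L1,L2,L4,L5] — begin 0,0,0
+L1 (α=0) → [0, 0, 0]
+L2 (α=1/2) → [71, 45/2, 163/2]
+L4 (α=1/3) → [211/3, 244/3, 359/3]
+L5 (α=1/2) → [415/6, 799/6, 647/6]
= [69, 133, 108]


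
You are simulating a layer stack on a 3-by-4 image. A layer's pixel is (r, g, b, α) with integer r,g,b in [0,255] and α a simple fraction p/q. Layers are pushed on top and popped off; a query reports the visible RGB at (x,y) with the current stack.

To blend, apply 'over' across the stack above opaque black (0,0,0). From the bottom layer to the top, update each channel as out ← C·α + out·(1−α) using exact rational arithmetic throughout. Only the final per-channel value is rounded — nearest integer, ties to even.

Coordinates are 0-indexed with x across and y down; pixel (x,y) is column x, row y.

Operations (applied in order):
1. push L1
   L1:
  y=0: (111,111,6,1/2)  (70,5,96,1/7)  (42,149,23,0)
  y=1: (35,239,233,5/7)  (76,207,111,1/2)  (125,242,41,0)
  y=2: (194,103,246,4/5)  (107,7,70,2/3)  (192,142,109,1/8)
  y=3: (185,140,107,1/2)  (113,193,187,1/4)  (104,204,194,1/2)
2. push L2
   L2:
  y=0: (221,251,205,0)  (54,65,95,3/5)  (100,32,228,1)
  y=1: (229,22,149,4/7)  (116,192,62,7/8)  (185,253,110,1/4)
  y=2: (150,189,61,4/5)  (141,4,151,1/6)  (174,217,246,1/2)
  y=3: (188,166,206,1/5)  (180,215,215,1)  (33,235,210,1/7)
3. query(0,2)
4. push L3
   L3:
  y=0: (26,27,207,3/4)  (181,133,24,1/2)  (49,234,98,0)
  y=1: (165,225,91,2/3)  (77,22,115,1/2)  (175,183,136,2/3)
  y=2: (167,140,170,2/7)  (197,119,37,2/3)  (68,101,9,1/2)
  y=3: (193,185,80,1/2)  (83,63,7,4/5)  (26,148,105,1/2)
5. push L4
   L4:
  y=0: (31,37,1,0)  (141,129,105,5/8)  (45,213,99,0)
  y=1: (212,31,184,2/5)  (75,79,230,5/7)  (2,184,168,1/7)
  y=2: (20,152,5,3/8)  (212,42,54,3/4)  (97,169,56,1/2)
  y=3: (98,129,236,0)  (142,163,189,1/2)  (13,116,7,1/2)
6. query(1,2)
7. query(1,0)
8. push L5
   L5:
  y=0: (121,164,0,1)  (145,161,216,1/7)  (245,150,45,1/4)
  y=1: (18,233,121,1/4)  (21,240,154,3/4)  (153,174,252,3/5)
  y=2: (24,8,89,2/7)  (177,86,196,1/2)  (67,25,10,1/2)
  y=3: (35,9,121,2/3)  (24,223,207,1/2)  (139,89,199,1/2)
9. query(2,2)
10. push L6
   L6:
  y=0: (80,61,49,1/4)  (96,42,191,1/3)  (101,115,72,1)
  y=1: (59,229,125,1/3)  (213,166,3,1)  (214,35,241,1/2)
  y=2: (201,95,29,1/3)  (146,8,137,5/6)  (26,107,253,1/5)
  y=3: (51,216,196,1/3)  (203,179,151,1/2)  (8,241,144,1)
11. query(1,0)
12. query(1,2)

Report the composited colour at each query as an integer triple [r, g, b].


at x=0,y=2 over L1,L2:
L1 α=4/5: [776/5, 412/5, 984/5]
L2 α=4/5: [3776/25, 4192/25, 2204/25]
rounded: [151, 168, 88]

(1,2) stack=L1,L2,L3,L4; from [0,0,0]:
L1 α=2/3: [214/3, 14/3, 140/3]
L2 α=1/6: [1493/18, 41/9, 1153/18]
L3 α=2/3: [8585/54, 2183/27, 2485/54]
L4 α=3/4: [42929/216, 5585/108, 11233/216]
→ [199, 52, 52]

query (1,0) [L1,L2,L3,L4] — begin 0,0,0
+L1 (α=1/7) → [10, 5/7, 96/7]
+L2 (α=3/5) → [182/5, 275/7, 2187/35]
+L3 (α=1/2) → [1087/10, 603/7, 3027/70]
+L4 (α=5/8) → [10311/80, 1581/14, 45831/560]
rounded: [129, 113, 82]

(2,2) stack=L1,L2,L3,L4,L5; from [0,0,0]:
+L1 (α=1/8) → [24, 71/4, 109/8]
+L2 (α=1/2) → [99, 939/8, 2077/16]
+L3 (α=1/2) → [167/2, 1747/16, 2221/32]
+L4 (α=1/2) → [361/4, 4451/32, 4013/64]
+L5 (α=1/2) → [629/8, 5251/64, 4653/128]
rounded: [79, 82, 36]

at x=1,y=0 over L1,L2,L3,L4,L5,L6:
after L1 α=1/7: [10, 5/7, 96/7]
after L2 α=3/5: [182/5, 275/7, 2187/35]
after L3 α=1/2: [1087/10, 603/7, 3027/70]
after L4 α=5/8: [10311/80, 1581/14, 45831/560]
after L5 α=1/7: [36733/280, 5870/49, 197973/1960]
after L6 α=1/3: [50173/420, 13798/147, 385153/2940]
→ [119, 94, 131]

(1,2) stack=L1,L2,L3,L4,L5,L6; from [0,0,0]:
L1 α=2/3: [214/3, 14/3, 140/3]
L2 α=1/6: [1493/18, 41/9, 1153/18]
L3 α=2/3: [8585/54, 2183/27, 2485/54]
L4 α=3/4: [42929/216, 5585/108, 11233/216]
L5 α=1/2: [81161/432, 14873/216, 53569/432]
L6 α=5/6: [396521/2592, 23513/1296, 349489/2592]
→ [153, 18, 135]


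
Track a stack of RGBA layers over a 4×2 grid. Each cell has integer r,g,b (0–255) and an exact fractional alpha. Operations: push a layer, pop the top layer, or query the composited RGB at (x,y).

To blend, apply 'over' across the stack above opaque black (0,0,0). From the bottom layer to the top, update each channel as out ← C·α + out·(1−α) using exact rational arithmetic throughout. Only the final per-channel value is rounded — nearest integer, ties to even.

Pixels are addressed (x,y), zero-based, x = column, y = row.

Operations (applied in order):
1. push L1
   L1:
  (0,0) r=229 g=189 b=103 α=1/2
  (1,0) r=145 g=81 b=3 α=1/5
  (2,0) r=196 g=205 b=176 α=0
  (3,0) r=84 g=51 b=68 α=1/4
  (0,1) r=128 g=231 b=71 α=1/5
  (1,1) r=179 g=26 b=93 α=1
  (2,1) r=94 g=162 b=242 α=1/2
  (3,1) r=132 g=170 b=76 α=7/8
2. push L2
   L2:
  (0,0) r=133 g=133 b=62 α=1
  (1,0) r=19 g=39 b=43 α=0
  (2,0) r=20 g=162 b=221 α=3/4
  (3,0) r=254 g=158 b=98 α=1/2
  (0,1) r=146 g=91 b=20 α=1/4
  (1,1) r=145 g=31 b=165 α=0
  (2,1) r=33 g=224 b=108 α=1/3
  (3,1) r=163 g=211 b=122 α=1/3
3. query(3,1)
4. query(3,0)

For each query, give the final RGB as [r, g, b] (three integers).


(3,1) stack=L1,L2; from [0,0,0]:
L1 α=7/8: [231/2, 595/4, 133/2]
L2 α=1/3: [394/3, 339/2, 85]
rounded: [131, 170, 85]

query (3,0) [L1,L2] — begin 0,0,0
+L1 (α=1/4) → [21, 51/4, 17]
+L2 (α=1/2) → [275/2, 683/8, 115/2]
rounded: [138, 85, 58]


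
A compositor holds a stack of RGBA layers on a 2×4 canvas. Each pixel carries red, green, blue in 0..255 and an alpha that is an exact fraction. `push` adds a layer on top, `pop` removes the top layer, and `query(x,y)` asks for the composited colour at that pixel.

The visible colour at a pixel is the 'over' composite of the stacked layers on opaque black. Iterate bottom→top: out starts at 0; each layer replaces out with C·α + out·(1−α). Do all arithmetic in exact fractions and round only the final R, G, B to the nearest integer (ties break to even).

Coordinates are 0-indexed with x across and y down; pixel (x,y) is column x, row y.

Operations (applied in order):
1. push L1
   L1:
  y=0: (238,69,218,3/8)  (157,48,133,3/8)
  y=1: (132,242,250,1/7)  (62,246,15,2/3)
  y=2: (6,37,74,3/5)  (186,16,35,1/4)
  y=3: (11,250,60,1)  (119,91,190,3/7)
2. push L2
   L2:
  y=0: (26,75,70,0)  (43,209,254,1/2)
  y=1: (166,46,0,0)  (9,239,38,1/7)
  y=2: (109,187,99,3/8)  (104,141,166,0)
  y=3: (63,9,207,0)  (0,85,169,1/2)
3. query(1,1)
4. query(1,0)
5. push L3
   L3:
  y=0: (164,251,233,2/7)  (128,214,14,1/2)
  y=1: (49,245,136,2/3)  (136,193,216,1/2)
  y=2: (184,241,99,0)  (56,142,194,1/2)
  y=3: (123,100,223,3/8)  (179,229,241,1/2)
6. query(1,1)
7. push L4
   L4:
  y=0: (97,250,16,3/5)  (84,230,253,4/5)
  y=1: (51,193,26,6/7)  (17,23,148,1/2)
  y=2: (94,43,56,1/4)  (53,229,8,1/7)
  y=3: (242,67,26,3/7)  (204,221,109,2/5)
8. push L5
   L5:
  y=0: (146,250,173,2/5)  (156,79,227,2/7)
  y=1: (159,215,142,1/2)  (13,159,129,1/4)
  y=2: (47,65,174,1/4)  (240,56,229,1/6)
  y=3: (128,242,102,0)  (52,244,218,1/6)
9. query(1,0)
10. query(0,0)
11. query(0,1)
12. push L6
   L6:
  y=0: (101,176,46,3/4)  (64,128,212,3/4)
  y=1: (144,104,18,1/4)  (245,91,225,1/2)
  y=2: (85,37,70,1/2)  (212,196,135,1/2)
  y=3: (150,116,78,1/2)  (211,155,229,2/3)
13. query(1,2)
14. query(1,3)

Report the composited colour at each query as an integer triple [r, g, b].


(1,1) stack=L1,L2; from [0,0,0]:
L1 α=2/3: [124/3, 164, 10]
L2 α=1/7: [257/7, 1223/7, 14]
= [37, 175, 14]

at x=1,y=0 over L1,L2:
after L1 α=3/8: [471/8, 18, 399/8]
after L2 α=1/2: [815/16, 227/2, 2431/16]
→ [51, 114, 152]

at x=1,y=1 over L1,L2,L3:
L1 α=2/3: [124/3, 164, 10]
L2 α=1/7: [257/7, 1223/7, 14]
L3 α=1/2: [1209/14, 1287/7, 115]
→ [86, 184, 115]

(1,0) stack=L1,L2,L3,L4,L5; from [0,0,0]:
L1 α=3/8: [471/8, 18, 399/8]
L2 α=1/2: [815/16, 227/2, 2431/16]
L3 α=1/2: [2863/32, 655/4, 2655/32]
L4 α=4/5: [2723/32, 867/4, 35039/160]
L5 α=2/7: [23599/224, 4967/28, 7081/32]
rounded: [105, 177, 221]

(0,0) stack=L1,L2,L3,L4,L5; from [0,0,0]:
L1 α=3/8: [357/4, 207/8, 327/4]
L2 α=0: [357/4, 207/8, 327/4]
L3 α=2/7: [3097/28, 5051/56, 3499/28]
L4 α=3/5: [7171/70, 26051/140, 4171/70]
L5 α=2/5: [41953/350, 148153/700, 36733/350]
rounded: [120, 212, 105]

query (0,1) [L1,L2,L3,L4,L5] — begin 0,0,0
L1 α=1/7: [132/7, 242/7, 250/7]
L2 α=0: [132/7, 242/7, 250/7]
L3 α=2/3: [818/21, 1224/7, 718/7]
L4 α=6/7: [7244/147, 9330/49, 1810/49]
L5 α=1/2: [30617/294, 19865/98, 4384/49]
= [104, 203, 89]

query (1,2) [L1,L2,L3,L4,L5,L6] — begin 0,0,0
after L1 α=1/4: [93/2, 4, 35/4]
after L2 α=0: [93/2, 4, 35/4]
after L3 α=1/2: [205/4, 73, 811/8]
after L4 α=1/7: [103/2, 667/7, 2465/28]
after L5 α=1/6: [995/12, 3727/42, 18737/168]
after L6 α=1/2: [3539/24, 11959/84, 41417/336]
→ [147, 142, 123]

query (1,3) [L1,L2,L3,L4,L5,L6] — begin 0,0,0
L1 α=3/7: [51, 39, 570/7]
L2 α=1/2: [51/2, 62, 1753/14]
L3 α=1/2: [409/4, 291/2, 5127/28]
L4 α=2/5: [2859/20, 1757/10, 4297/28]
L5 α=1/6: [3067/24, 2245/12, 27589/168]
L6 α=2/3: [13195/72, 5965/36, 104533/504]
= [183, 166, 207]


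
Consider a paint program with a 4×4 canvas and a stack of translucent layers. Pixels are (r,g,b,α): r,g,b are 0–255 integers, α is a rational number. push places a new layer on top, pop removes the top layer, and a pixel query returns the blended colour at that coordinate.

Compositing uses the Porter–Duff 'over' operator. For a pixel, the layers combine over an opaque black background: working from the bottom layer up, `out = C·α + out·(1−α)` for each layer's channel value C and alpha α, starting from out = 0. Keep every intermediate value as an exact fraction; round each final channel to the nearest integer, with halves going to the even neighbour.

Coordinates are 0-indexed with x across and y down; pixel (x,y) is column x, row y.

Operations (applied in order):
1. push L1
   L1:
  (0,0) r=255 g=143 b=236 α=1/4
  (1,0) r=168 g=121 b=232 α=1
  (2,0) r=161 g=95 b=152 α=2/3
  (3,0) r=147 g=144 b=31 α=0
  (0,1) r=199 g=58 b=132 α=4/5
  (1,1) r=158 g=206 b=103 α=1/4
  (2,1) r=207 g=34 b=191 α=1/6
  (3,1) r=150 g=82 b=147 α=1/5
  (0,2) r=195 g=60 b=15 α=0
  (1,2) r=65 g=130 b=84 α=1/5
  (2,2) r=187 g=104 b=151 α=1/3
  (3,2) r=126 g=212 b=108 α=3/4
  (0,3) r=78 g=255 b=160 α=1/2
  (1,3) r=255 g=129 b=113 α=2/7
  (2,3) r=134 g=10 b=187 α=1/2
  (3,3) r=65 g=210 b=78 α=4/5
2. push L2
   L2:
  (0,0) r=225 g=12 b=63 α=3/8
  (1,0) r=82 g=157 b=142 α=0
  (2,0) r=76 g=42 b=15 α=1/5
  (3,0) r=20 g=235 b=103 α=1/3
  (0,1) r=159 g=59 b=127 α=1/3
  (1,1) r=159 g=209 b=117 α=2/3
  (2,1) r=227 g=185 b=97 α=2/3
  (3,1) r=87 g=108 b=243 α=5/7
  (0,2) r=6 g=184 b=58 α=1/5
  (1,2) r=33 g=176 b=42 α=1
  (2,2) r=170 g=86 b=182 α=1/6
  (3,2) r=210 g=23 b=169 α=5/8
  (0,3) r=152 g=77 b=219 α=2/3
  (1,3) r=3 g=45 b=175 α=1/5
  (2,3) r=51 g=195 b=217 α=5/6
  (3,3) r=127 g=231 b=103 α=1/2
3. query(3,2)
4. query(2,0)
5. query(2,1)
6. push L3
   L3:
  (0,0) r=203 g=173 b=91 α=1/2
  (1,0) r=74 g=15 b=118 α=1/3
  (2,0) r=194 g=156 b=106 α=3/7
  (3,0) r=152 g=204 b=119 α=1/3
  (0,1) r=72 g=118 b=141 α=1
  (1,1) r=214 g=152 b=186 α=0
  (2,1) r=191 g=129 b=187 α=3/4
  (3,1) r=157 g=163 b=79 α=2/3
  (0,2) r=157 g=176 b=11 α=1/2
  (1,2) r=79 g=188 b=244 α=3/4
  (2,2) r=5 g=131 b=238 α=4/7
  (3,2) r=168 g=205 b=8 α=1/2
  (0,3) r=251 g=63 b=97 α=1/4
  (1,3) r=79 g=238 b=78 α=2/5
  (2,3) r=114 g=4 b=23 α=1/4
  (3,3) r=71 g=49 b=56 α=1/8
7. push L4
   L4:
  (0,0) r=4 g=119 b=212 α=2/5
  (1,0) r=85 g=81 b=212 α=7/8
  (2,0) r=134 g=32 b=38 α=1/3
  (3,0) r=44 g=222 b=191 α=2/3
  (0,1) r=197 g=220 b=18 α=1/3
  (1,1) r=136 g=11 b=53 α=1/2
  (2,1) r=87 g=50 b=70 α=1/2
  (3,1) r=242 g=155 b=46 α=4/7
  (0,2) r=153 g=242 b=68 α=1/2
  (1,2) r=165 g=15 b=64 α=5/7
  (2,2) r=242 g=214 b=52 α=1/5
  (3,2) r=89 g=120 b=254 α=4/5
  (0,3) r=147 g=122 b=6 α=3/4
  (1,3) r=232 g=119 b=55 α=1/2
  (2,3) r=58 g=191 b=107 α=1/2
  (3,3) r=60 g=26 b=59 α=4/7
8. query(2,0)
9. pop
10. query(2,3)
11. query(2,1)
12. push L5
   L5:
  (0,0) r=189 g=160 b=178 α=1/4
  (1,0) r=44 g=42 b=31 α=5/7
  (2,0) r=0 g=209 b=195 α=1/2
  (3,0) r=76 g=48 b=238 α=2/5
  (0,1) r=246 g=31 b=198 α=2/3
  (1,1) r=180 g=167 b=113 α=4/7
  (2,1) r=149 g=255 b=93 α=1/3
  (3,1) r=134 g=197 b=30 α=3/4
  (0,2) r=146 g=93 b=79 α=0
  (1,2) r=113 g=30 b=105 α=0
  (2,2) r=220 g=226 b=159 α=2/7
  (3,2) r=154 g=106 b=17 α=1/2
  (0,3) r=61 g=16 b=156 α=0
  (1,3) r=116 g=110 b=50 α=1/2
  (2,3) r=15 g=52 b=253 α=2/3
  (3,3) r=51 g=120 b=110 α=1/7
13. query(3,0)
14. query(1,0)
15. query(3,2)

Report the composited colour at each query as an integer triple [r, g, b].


at x=3,y=2 over L1,L2:
+L1 (α=3/4) → [189/2, 159, 81]
+L2 (α=5/8) → [2667/16, 74, 136]
= [167, 74, 136]

at x=2,y=0 over L1,L2:
L1 α=2/3: [322/3, 190/3, 304/3]
L2 α=1/5: [1516/15, 886/15, 1261/15]
= [101, 59, 84]

at x=2,y=1 over L1,L2:
+L1 (α=1/6) → [69/2, 17/3, 191/6]
+L2 (α=2/3) → [977/6, 1127/9, 1355/18]
rounded: [163, 125, 75]

at x=2,y=0 over L1,L2,L3,L4:
L1 α=2/3: [322/3, 190/3, 304/3]
L2 α=1/5: [1516/15, 886/15, 1261/15]
L3 α=3/7: [14794/105, 10564/105, 1402/15]
L4 α=1/3: [43658/315, 24488/315, 3374/45]
rounded: [139, 78, 75]

(2,3) stack=L1,L2,L3; from [0,0,0]:
after L1 α=1/2: [67, 5, 187/2]
after L2 α=5/6: [161/3, 490/3, 2357/12]
after L3 α=1/4: [275/4, 247/2, 2449/16]
rounded: [69, 124, 153]

query (2,1) [L1,L2,L3] — begin 0,0,0
+L1 (α=1/6) → [69/2, 17/3, 191/6]
+L2 (α=2/3) → [977/6, 1127/9, 1355/18]
+L3 (α=3/4) → [4415/24, 2305/18, 11453/72]
→ [184, 128, 159]

query (3,0) [L1,L2,L3,L5] — begin 0,0,0
+L1 (α=0) → [0, 0, 0]
+L2 (α=1/3) → [20/3, 235/3, 103/3]
+L3 (α=1/3) → [496/9, 1082/9, 563/9]
+L5 (α=2/5) → [952/15, 274/3, 1991/15]
rounded: [63, 91, 133]

at x=1,y=0 over L1,L2,L3,L5:
L1 α=1: [168, 121, 232]
L2 α=0: [168, 121, 232]
L3 α=1/3: [410/3, 257/3, 194]
L5 α=5/7: [1480/21, 1144/21, 543/7]
rounded: [70, 54, 78]

query (3,2) [L1,L2,L3,L5] — begin 0,0,0
after L1 α=3/4: [189/2, 159, 81]
after L2 α=5/8: [2667/16, 74, 136]
after L3 α=1/2: [5355/32, 279/2, 72]
after L5 α=1/2: [10283/64, 491/4, 89/2]
= [161, 123, 44]


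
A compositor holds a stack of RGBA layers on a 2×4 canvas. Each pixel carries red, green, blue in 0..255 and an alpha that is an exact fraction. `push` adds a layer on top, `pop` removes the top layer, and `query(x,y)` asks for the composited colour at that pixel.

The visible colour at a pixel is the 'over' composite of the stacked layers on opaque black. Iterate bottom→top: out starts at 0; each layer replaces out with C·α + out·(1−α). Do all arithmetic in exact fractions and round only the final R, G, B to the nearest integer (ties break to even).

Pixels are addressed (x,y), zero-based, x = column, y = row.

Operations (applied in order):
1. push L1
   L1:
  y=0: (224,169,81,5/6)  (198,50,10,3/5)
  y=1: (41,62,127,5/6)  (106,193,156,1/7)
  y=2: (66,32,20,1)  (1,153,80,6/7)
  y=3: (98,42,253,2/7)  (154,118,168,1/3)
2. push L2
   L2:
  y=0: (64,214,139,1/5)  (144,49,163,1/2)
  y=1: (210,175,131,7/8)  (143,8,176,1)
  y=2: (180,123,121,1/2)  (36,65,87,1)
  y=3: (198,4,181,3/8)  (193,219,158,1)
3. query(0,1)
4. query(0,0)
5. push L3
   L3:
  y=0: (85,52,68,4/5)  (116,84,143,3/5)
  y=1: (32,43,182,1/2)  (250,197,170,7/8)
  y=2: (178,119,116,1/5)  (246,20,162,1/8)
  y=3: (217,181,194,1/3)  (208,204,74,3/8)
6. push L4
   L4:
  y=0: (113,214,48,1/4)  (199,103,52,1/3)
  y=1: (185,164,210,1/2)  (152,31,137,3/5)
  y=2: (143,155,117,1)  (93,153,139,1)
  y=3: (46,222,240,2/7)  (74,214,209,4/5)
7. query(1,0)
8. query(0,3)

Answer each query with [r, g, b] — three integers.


at x=0,y=1 over L1,L2:
L1 α=5/6: [205/6, 155/3, 635/6]
L2 α=7/8: [9025/48, 1915/12, 6137/48]
= [188, 160, 128]

at x=0,y=0 over L1,L2:
+L1 (α=5/6) → [560/3, 845/6, 135/2]
+L2 (α=1/5) → [2432/15, 2332/15, 409/5]
= [162, 155, 82]

query (1,0) [L1,L2,L3,L4] — begin 0,0,0
after L1 α=3/5: [594/5, 30, 6]
after L2 α=1/2: [657/5, 79/2, 169/2]
after L3 α=3/5: [3054/25, 331/5, 598/5]
after L4 α=1/3: [11083/75, 1177/15, 1456/15]
rounded: [148, 78, 97]

at x=0,y=3 over L1,L2,L3,L4:
+L1 (α=2/7) → [28, 12, 506/7]
+L2 (α=3/8) → [367/4, 9, 6331/56]
+L3 (α=1/3) → [267/2, 199/3, 3921/28]
+L4 (α=2/7) → [217/2, 2327/21, 33045/196]
rounded: [108, 111, 169]


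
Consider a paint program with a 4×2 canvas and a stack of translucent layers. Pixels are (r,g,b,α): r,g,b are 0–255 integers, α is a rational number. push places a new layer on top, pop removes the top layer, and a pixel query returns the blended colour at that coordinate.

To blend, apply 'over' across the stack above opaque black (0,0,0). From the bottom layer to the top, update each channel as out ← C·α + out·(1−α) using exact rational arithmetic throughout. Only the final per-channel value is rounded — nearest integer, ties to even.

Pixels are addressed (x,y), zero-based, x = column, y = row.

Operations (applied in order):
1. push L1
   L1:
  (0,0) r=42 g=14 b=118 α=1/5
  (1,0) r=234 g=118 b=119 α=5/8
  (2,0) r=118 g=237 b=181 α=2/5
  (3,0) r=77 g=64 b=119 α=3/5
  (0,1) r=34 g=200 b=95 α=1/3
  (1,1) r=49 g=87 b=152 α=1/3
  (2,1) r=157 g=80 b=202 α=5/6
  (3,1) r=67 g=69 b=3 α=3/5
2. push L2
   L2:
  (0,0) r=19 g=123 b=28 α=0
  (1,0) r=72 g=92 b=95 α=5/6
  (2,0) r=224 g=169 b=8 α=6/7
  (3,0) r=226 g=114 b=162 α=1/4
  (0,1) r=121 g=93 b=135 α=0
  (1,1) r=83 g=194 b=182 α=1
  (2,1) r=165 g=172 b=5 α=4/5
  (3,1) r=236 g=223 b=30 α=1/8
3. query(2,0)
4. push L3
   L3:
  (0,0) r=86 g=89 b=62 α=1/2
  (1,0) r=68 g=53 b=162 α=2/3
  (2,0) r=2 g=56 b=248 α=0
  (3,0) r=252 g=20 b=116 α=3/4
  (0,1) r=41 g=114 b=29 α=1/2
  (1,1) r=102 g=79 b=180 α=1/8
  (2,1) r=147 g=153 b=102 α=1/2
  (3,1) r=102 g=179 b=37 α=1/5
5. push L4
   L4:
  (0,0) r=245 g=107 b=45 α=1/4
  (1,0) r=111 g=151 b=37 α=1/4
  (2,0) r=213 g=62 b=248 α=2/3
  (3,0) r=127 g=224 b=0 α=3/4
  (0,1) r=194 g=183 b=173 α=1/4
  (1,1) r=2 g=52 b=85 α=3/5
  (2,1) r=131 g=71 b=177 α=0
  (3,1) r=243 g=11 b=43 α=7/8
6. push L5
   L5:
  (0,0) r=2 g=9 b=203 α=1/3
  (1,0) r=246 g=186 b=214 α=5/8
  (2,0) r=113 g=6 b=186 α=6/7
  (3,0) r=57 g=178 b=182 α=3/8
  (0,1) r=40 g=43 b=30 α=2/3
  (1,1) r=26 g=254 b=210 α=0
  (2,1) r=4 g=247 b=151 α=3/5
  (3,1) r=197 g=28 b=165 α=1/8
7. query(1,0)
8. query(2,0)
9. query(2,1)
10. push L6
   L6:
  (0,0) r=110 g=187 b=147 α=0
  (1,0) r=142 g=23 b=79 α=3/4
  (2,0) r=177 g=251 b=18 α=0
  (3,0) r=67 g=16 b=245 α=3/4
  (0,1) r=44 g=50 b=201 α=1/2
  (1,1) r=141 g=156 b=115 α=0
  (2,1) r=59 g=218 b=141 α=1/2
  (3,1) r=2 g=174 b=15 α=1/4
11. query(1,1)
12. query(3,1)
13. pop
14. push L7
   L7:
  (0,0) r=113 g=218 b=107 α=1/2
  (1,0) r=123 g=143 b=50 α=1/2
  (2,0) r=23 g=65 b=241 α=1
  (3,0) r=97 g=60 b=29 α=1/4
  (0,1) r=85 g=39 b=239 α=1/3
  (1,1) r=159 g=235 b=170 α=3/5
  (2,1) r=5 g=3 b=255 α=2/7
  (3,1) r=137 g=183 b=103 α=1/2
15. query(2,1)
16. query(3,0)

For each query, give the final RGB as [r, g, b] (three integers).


at x=2,y=0 over L1,L2:
after L1 α=2/5: [236/5, 474/5, 362/5]
after L2 α=6/7: [6956/35, 792/5, 86/5]
= [199, 158, 17]

query (1,0) [L1,L2,L3,L4,L5] — begin 0,0,0
L1 α=5/8: [585/4, 295/4, 595/8]
L2 α=5/6: [675/8, 2135/24, 1465/16]
L3 α=2/3: [1763/24, 4679/72, 6649/48]
L4 α=1/4: [2651/32, 8303/96, 7241/64]
L5 α=5/8: [47313/256, 38063/256, 90203/512]
→ [185, 149, 176]

query (2,0) [L1,L2,L3,L4,L5] — begin 0,0,0
after L1 α=2/5: [236/5, 474/5, 362/5]
after L2 α=6/7: [6956/35, 792/5, 86/5]
after L3 α=0: [6956/35, 792/5, 86/5]
after L4 α=2/3: [21866/105, 1412/15, 2566/15]
after L5 α=6/7: [93056/735, 1952/105, 2758/15]
= [127, 19, 184]

(2,1) stack=L1,L2,L3,L4,L5; from [0,0,0]:
L1 α=5/6: [785/6, 200/3, 505/3]
L2 α=4/5: [949/6, 2264/15, 113/3]
L3 α=1/2: [1831/12, 4559/30, 419/6]
L4 α=0: [1831/12, 4559/30, 419/6]
L5 α=3/5: [1903/30, 15674/75, 1778/15]
rounded: [63, 209, 119]

at x=1,y=1 over L1,L2,L3,L4,L5,L6:
L1 α=1/3: [49/3, 29, 152/3]
L2 α=1: [83, 194, 182]
L3 α=1/8: [683/8, 1437/8, 727/4]
L4 α=3/5: [707/20, 2061/20, 1237/10]
L5 α=0: [707/20, 2061/20, 1237/10]
L6 α=0: [707/20, 2061/20, 1237/10]
→ [35, 103, 124]

(3,1) stack=L1,L2,L3,L4,L5,L6; from [0,0,0]:
+L1 (α=3/5) → [201/5, 207/5, 9/5]
+L2 (α=1/8) → [2587/40, 641/10, 213/40]
+L3 (α=1/5) → [3607/50, 2177/25, 583/50]
+L4 (α=7/8) → [88657/400, 2051/100, 15633/400]
+L5 (α=1/8) → [699399/3200, 17157/800, 175431/3200]
+L6 (α=1/4) → [2104597/12800, 190671/3200, 574293/12800]
rounded: [164, 60, 45]

at x=2,y=1 over L1,L2,L3,L4,L5,L7:
+L1 (α=5/6) → [785/6, 200/3, 505/3]
+L2 (α=4/5) → [949/6, 2264/15, 113/3]
+L3 (α=1/2) → [1831/12, 4559/30, 419/6]
+L4 (α=0) → [1831/12, 4559/30, 419/6]
+L5 (α=3/5) → [1903/30, 15674/75, 1778/15]
+L7 (α=2/7) → [1963/42, 2252/15, 3308/21]
rounded: [47, 150, 158]

(3,0) stack=L1,L2,L3,L4,L5,L7; from [0,0,0]:
after L1 α=3/5: [231/5, 192/5, 357/5]
after L2 α=1/4: [1823/20, 573/10, 1881/20]
after L3 α=3/4: [16943/80, 1173/40, 8841/80]
after L4 α=3/4: [47423/320, 28053/160, 8841/320]
after L5 α=3/8: [58367/512, 45141/256, 43785/512]
after L7 α=1/4: [224765/2048, 150783/1024, 146203/2048]
→ [110, 147, 71]


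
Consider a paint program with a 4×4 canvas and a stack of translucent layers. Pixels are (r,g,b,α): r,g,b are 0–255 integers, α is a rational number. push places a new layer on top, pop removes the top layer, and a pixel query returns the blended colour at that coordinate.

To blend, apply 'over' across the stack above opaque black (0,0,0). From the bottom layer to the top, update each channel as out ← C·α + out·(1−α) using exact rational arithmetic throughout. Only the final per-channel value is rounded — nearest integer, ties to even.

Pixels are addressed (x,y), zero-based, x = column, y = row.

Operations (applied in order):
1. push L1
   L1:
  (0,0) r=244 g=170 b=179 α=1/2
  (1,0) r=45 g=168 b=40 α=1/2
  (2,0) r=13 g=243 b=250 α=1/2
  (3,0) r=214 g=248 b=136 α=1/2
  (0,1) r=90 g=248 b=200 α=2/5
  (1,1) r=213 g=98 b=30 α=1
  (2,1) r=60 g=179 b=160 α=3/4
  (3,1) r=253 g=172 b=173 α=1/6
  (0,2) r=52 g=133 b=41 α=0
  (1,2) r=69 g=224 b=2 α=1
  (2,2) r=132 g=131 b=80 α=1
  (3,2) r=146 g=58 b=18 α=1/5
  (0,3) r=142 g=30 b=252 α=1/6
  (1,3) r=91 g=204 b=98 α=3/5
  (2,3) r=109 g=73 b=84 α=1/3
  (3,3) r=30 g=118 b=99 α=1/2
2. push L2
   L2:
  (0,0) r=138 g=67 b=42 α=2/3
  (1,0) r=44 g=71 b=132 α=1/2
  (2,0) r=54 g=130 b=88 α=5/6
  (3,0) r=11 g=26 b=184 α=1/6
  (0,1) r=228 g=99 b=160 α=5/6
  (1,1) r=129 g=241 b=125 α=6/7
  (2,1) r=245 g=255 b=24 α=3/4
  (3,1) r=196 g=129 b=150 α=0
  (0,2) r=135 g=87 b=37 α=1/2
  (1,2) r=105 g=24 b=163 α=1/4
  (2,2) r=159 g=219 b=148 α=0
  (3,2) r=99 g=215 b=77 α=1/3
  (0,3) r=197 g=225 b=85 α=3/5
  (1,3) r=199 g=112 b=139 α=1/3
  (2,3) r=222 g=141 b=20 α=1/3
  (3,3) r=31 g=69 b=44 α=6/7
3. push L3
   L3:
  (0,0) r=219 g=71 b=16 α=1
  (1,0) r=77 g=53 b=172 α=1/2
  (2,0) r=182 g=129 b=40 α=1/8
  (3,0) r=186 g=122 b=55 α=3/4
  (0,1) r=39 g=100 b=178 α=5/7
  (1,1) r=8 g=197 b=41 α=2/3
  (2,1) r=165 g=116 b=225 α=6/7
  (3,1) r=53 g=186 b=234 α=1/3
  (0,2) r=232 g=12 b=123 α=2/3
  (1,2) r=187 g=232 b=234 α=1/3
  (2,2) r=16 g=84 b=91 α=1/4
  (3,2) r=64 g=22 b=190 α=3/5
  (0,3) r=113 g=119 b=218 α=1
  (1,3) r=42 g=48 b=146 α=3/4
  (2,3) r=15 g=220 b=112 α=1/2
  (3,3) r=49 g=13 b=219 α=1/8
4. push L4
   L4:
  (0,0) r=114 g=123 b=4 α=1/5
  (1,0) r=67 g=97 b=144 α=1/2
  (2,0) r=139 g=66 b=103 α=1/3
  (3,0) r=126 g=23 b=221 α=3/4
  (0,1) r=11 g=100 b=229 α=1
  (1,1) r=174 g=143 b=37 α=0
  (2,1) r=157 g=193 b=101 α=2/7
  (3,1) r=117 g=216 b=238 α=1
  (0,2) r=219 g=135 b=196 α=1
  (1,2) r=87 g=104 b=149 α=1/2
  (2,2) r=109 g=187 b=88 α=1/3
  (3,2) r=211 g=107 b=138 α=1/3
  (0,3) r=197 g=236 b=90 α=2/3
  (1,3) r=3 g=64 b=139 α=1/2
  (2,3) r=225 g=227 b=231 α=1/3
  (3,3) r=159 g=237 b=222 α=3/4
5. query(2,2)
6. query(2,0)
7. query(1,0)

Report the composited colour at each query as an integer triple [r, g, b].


query (2,2) [L1,L2,L3,L4] — begin 0,0,0
+L1 (α=1) → [132, 131, 80]
+L2 (α=0) → [132, 131, 80]
+L3 (α=1/4) → [103, 477/4, 331/4]
+L4 (α=1/3) → [105, 851/6, 169/2]
= [105, 142, 84]

query (2,0) [L1,L2,L3,L4] — begin 0,0,0
L1 α=1/2: [13/2, 243/2, 125]
L2 α=5/6: [553/12, 1543/12, 565/6]
L3 α=1/8: [6055/96, 12349/96, 4195/48]
L4 α=1/3: [12727/144, 15517/144, 6667/72]
→ [88, 108, 93]

(1,0) stack=L1,L2,L3,L4; from [0,0,0]:
+L1 (α=1/2) → [45/2, 84, 20]
+L2 (α=1/2) → [133/4, 155/2, 76]
+L3 (α=1/2) → [441/8, 261/4, 124]
+L4 (α=1/2) → [977/16, 649/8, 134]
rounded: [61, 81, 134]


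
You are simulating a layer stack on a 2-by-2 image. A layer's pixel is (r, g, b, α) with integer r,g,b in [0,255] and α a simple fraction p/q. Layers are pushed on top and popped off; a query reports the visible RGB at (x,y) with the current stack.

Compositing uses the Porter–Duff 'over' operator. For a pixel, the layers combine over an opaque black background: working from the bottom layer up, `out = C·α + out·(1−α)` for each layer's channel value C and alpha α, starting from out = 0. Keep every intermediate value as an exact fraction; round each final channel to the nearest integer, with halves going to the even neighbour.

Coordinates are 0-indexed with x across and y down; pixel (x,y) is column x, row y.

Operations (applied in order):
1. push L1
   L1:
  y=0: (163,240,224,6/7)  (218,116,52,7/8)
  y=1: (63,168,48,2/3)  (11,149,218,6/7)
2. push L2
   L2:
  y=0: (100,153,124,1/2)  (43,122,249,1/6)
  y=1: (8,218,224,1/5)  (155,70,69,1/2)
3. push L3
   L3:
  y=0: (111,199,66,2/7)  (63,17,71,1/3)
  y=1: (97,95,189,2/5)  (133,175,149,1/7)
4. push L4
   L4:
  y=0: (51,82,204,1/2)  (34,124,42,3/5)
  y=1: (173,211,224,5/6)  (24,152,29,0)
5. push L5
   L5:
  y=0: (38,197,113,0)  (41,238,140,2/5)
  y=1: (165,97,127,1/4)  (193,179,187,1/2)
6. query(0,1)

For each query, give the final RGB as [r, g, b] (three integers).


at x=0,y=1 over L1,L2,L3,L4,L5:
+L1 (α=2/3) → [42, 112, 32]
+L2 (α=1/5) → [176/5, 666/5, 352/5]
+L3 (α=2/5) → [1498/25, 2948/25, 2946/25]
+L4 (α=5/6) → [23123/150, 29323/150, 15473/75]
+L5 (α=1/4) → [31373/200, 34173/200, 4662/25]
= [157, 171, 186]


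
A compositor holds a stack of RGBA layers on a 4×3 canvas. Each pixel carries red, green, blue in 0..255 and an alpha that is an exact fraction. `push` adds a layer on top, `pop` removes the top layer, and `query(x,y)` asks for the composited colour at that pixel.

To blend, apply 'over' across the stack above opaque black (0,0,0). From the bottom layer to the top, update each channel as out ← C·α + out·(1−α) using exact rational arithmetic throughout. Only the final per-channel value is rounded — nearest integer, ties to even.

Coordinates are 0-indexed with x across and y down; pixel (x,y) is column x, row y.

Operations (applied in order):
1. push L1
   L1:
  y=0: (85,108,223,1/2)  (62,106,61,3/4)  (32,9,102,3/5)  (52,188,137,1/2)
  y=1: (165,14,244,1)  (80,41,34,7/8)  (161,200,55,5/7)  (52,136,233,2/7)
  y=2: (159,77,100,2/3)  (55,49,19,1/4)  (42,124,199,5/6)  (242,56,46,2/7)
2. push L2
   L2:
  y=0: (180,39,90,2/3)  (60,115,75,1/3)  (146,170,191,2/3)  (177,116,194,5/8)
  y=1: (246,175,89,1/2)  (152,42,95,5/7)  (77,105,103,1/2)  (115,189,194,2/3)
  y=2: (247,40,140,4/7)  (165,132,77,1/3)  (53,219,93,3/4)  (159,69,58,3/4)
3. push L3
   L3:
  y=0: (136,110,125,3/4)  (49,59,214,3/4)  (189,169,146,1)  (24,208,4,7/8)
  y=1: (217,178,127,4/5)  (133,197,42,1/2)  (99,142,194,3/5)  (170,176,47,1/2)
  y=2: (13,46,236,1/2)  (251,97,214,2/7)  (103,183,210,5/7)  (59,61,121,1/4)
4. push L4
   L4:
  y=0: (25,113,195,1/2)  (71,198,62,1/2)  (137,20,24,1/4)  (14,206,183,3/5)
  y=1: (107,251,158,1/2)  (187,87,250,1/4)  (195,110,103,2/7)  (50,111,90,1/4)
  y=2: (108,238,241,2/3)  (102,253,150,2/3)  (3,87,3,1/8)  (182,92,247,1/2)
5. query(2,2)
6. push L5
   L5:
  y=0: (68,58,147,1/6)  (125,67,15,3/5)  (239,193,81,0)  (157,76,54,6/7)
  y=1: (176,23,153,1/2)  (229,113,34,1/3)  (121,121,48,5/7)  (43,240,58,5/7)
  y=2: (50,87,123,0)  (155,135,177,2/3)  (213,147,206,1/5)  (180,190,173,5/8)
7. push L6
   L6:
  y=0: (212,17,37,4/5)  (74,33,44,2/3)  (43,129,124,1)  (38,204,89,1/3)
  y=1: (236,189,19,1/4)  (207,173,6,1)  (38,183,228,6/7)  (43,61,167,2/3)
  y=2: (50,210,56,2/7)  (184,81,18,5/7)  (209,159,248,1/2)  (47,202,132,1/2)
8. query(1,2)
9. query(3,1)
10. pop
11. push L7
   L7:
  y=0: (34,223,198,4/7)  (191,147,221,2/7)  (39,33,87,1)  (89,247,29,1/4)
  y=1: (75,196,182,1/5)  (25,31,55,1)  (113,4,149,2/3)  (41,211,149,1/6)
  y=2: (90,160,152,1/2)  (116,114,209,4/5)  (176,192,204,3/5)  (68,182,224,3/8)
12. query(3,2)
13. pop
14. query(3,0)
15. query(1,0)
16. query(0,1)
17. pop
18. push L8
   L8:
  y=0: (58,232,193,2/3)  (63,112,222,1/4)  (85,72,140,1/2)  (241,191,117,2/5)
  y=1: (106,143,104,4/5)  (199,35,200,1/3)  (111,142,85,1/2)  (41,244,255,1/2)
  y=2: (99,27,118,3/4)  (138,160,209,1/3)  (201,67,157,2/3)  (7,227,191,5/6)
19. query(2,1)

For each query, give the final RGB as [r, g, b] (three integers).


(2,2) stack=L1,L2,L3,L4; from [0,0,0]:
+L1 (α=5/6) → [35, 310/3, 995/6]
+L2 (α=3/4) → [97/2, 2281/12, 2669/24]
+L3 (α=5/7) → [612/7, 7771/42, 15269/84]
+L4 (α=1/8) → [615/8, 8293/48, 15305/96]
→ [77, 173, 159]

query (1,2) [L1,L2,L3,L4,L5,L6] — begin 0,0,0
after L1 α=1/4: [55/4, 49/4, 19/4]
after L2 α=1/3: [385/6, 313/6, 173/6]
after L3 α=2/7: [4937/42, 2729/42, 3433/42]
after L4 α=2/3: [13505/126, 23981/126, 16033/126]
after L5 α=2/3: [52565/378, 58001/378, 60637/378]
after L6 α=5/7: [226445/1323, 134546/1323, 77647/1323]
= [171, 102, 59]

query (3,1) [L1,L2,L3,L4,L5,L6] — begin 0,0,0
after L1 α=2/7: [104/7, 272/7, 466/7]
after L2 α=2/3: [1714/21, 2918/21, 3182/21]
after L3 α=1/2: [2642/21, 3307/21, 4169/42]
after L4 α=1/4: [748/7, 1021/7, 5429/56]
after L5 α=5/7: [3001/49, 10442/49, 13549/196]
after L6 α=2/3: [2405/49, 16420/147, 79013/588]
= [49, 112, 134]

at x=3,y=2 over L1,L2,L3,L4,L5,L7:
after L1 α=2/7: [484/7, 16, 92/7]
after L2 α=3/4: [3823/28, 223/4, 655/14]
after L3 α=1/4: [13121/112, 913/16, 3659/56]
after L4 α=1/2: [33505/224, 2385/32, 17491/112]
after L5 α=5/8: [302115/1792, 37555/256, 149353/896]
after L7 α=3/8: [1876143/14336, 327551/2048, 1348877/7168]
rounded: [131, 160, 188]

at x=3,y=0 over L1,L2,L3,L4,L5:
+L1 (α=1/2) → [26, 94, 137/2]
+L2 (α=5/8) → [963/8, 431/4, 2351/16]
+L3 (α=7/8) → [2307/64, 6255/32, 2799/128]
+L4 (α=3/5) → [3651/160, 16143/80, 7587/64]
+L5 (α=6/7) → [22053/160, 52623/560, 28323/448]
= [138, 94, 63]

at x=1,y=0 over L1,L2,L3,L4,L5:
after L1 α=3/4: [93/2, 159/2, 183/4]
after L2 α=1/3: [51, 274/3, 111/2]
after L3 α=3/4: [99/2, 805/12, 1395/8]
after L4 α=1/2: [241/4, 3181/24, 1891/16]
after L5 α=3/5: [991/10, 5593/60, 2251/40]
→ [99, 93, 56]

(0,1) stack=L1,L2,L3,L4,L5; from [0,0,0]:
after L1 α=1: [165, 14, 244]
after L2 α=1/2: [411/2, 189/2, 333/2]
after L3 α=4/5: [2147/10, 1613/10, 1349/10]
after L4 α=1/2: [3217/20, 4123/20, 2929/20]
after L5 α=1/2: [6737/40, 4583/40, 5989/40]
→ [168, 115, 150]

(2,1) stack=L1,L2,L3,L4,L8; from [0,0,0]:
L1 α=5/7: [115, 1000/7, 275/7]
L2 α=1/2: [96, 1735/14, 498/7]
L3 α=3/5: [489/5, 4717/35, 1014/7]
L4 α=2/7: [879/7, 6257/49, 6512/49]
L8 α=1/2: [828/7, 13215/98, 10677/98]
= [118, 135, 109]
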